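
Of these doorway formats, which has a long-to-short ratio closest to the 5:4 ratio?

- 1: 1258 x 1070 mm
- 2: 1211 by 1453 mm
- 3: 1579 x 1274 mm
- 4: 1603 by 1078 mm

3

Ratios (long/short): 1 ≈ 1.176; 2 ≈ 1.200; 3 ≈ 1.239; 4 ≈ 1.487.
5:4 ≈ 1.250; option 3 is nearest (Δ 0.011).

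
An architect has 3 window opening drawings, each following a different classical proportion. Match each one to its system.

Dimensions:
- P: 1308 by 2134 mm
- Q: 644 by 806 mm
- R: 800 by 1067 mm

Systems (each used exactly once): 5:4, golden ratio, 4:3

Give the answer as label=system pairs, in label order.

Ratios: P ≈ 1.631; Q ≈ 1.252; R ≈ 1.334.
Targets: 5:4 ≈ 1.250; golden ratio ≈ 1.618; 4:3 ≈ 1.333.

P=golden ratio, Q=5:4, R=4:3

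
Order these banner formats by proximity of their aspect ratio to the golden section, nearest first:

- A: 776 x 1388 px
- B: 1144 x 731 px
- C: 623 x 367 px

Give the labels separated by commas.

B, C, A

A: 1388/776 ≈ 1.789 → |1.789 − 1.618| = 0.171
B: 1144/731 ≈ 1.565 → |1.565 − 1.618| = 0.053
C: 623/367 ≈ 1.698 → |1.698 − 1.618| = 0.080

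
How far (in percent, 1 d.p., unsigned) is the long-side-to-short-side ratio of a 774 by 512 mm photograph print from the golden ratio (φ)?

Ratio = 774 / 512 ≈ 1.5117.
Ideal golden ratio ≈ 1.6180. |1.5117 − 1.6180| / 1.6180 ≈ 6.57% → 6.6%.

6.6%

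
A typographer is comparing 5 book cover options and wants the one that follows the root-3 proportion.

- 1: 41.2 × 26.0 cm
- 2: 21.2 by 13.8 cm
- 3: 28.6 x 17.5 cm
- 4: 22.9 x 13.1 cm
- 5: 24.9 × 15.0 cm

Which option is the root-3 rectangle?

4

Ratios (long/short): 1 ≈ 1.585; 2 ≈ 1.536; 3 ≈ 1.634; 4 ≈ 1.748; 5 ≈ 1.660.
root-3 ≈ 1.732; option 4 is nearest (Δ 0.016).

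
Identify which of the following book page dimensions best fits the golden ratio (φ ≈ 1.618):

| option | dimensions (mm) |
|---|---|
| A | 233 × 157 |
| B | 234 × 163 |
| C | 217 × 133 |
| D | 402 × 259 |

Target golden ratio ≈ 1.618.
A: 1.484 (Δ0.134)  B: 1.436 (Δ0.182)  C: 1.632 (Δ0.014)  D: 1.552 (Δ0.066)

C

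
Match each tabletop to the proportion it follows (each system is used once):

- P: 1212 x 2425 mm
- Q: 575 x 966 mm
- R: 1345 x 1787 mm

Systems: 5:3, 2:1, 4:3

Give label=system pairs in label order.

P = 2425/1212 ≈ 2.001 → 2:1 (2.000)
Q = 966/575 ≈ 1.680 → 5:3 (1.667)
R = 1787/1345 ≈ 1.329 → 4:3 (1.333)

P=2:1, Q=5:3, R=4:3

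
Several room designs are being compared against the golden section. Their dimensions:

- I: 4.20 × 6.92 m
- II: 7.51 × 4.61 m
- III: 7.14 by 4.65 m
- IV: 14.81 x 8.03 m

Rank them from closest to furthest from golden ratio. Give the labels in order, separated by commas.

II, I, III, IV

I: 6.92/4.20 ≈ 1.648 → |1.648 − 1.618| = 0.030
II: 7.51/4.61 ≈ 1.629 → |1.629 − 1.618| = 0.011
III: 7.14/4.65 ≈ 1.535 → |1.535 − 1.618| = 0.083
IV: 14.81/8.03 ≈ 1.844 → |1.844 − 1.618| = 0.226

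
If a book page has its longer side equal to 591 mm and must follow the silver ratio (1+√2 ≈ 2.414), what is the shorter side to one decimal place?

244.8 mm

silver ratio ≈ 2.41421.
Shorter side = 591 ÷ 2.41421 ≈ 244.801 → 244.8 mm.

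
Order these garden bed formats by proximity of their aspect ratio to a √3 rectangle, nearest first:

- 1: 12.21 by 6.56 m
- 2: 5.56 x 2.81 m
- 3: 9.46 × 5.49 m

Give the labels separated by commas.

3, 1, 2

Ratios: 1 = 12.21 / 6.56 ≈ 1.861; 2 = 5.56 / 2.81 ≈ 1.979; 3 = 9.46 / 5.49 ≈ 1.723.
|Δ from 1.732|: 1 0.129; 2 0.247; 3 0.009.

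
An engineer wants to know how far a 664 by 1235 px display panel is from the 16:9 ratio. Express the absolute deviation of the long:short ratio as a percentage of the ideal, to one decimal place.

Ratio = 1235 / 664 ≈ 1.8599.
Ideal 16:9 ≈ 1.7778. |1.8599 − 1.7778| / 1.7778 ≈ 4.62% → 4.6%.

4.6%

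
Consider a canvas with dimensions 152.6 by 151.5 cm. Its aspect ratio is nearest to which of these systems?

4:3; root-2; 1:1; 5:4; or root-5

1:1

Ratio = 152.6 / 151.5 ≈ 1.007.
Distances: 4:3 1.333 (Δ 0.326); root-2 1.414 (Δ 0.407); 1:1 1.000 (Δ 0.007); 5:4 1.250 (Δ 0.243); root-5 2.236 (Δ 1.229).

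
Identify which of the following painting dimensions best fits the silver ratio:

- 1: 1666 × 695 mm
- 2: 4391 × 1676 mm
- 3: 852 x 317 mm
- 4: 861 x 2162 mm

1

Ratios (long/short): 1 ≈ 2.397; 2 ≈ 2.620; 3 ≈ 2.688; 4 ≈ 2.511.
silver ratio ≈ 2.414; option 1 is nearest (Δ 0.017).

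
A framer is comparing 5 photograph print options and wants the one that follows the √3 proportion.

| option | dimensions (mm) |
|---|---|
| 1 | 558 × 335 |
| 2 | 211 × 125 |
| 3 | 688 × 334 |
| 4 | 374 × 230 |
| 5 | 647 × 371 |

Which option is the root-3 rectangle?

5

Ratios (long/short): 1 ≈ 1.666; 2 ≈ 1.688; 3 ≈ 2.060; 4 ≈ 1.626; 5 ≈ 1.744.
root-3 ≈ 1.732; option 5 is nearest (Δ 0.012).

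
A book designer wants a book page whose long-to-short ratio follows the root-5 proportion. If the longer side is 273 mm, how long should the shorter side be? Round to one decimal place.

root-5 ≈ 2.23607.
Shorter side = 273 ÷ 2.23607 ≈ 122.089 → 122.1 mm.

122.1 mm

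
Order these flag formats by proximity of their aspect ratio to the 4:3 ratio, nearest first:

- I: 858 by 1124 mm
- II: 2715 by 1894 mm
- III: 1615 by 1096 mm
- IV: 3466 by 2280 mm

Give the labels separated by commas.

I, II, III, IV

Ratios: I = 1124 / 858 ≈ 1.310; II = 2715 / 1894 ≈ 1.433; III = 1615 / 1096 ≈ 1.474; IV = 3466 / 2280 ≈ 1.520.
|Δ from 1.333|: I 0.023; II 0.100; III 0.141; IV 0.187.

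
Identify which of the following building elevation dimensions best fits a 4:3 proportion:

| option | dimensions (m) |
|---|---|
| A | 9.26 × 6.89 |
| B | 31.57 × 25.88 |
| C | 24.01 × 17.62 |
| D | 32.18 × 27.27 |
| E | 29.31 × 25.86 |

Ratios (long/short): A ≈ 1.344; B ≈ 1.220; C ≈ 1.363; D ≈ 1.180; E ≈ 1.133.
4:3 ≈ 1.333; option A is nearest (Δ 0.011).

A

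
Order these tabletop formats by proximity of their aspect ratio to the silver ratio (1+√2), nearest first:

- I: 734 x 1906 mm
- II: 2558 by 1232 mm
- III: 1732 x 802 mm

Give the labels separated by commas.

I, III, II

I: 1906/734 ≈ 2.597 → |2.597 − 2.414| = 0.183
II: 2558/1232 ≈ 2.076 → |2.076 − 2.414| = 0.338
III: 1732/802 ≈ 2.160 → |2.160 − 2.414| = 0.254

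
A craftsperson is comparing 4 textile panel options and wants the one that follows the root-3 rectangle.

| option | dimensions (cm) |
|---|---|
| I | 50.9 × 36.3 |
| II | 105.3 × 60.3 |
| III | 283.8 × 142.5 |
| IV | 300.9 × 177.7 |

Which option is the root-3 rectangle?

Target root-3 ≈ 1.732.
I: 1.402 (Δ0.330)  II: 1.746 (Δ0.014)  III: 1.992 (Δ0.260)  IV: 1.693 (Δ0.039)

II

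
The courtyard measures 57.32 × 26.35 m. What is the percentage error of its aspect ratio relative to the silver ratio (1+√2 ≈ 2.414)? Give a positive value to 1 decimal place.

9.9%

Ratio = 57.32 / 26.35 ≈ 2.1753.
Ideal silver ratio ≈ 2.4142. |2.1753 − 2.4142| / 2.4142 ≈ 9.90% → 9.9%.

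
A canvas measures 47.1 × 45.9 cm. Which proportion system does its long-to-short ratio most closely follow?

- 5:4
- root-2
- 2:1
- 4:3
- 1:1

1:1

47.1/45.9 ≈ 1.026. Nearest candidates are 1:1 (1.000, off by 0.026) and 5:4 (1.250, off by 0.224).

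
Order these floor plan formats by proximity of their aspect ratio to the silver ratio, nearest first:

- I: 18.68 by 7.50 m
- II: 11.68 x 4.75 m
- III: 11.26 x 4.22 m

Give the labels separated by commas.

Ratios: I = 18.68 / 7.50 ≈ 2.491; II = 11.68 / 4.75 ≈ 2.459; III = 11.26 / 4.22 ≈ 2.668.
|Δ from 2.414|: I 0.077; II 0.045; III 0.254.

II, I, III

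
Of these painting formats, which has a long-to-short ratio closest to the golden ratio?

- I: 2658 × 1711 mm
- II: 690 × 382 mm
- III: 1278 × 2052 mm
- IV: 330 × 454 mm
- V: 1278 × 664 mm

III

Target golden ratio ≈ 1.618.
I: 1.553 (Δ0.065)  II: 1.806 (Δ0.188)  III: 1.606 (Δ0.012)  IV: 1.376 (Δ0.242)  V: 1.925 (Δ0.307)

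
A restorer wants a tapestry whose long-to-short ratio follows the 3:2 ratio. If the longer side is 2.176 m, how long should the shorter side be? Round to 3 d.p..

1.451 m

3:2 = 1.50000.
Shorter side = 2.176 ÷ 1.50000 ≈ 1.45067 → 1.451 m.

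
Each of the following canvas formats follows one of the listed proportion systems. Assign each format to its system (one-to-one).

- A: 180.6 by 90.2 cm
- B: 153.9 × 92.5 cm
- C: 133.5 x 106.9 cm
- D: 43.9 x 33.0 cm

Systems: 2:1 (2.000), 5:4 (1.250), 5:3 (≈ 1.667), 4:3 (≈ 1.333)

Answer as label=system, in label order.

A=2:1, B=5:3, C=5:4, D=4:3

Ratios: A ≈ 2.002; B ≈ 1.664; C ≈ 1.249; D ≈ 1.330.
Targets: 2:1 ≈ 2.000; 5:4 ≈ 1.250; 5:3 ≈ 1.667; 4:3 ≈ 1.333.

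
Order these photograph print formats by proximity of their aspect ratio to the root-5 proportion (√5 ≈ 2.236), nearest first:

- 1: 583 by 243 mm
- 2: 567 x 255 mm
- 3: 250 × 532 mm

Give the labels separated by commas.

1: 583/243 ≈ 2.399 → |2.399 − 2.236| = 0.163
2: 567/255 ≈ 2.224 → |2.224 − 2.236| = 0.012
3: 532/250 ≈ 2.128 → |2.128 − 2.236| = 0.108

2, 3, 1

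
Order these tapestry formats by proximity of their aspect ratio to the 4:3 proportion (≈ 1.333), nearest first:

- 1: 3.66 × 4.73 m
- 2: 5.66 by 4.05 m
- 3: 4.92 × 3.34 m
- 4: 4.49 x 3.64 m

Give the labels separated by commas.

Ratios: 1 = 4.73 / 3.66 ≈ 1.292; 2 = 5.66 / 4.05 ≈ 1.398; 3 = 4.92 / 3.34 ≈ 1.473; 4 = 4.49 / 3.64 ≈ 1.234.
|Δ from 1.333|: 1 0.041; 2 0.065; 3 0.140; 4 0.099.

1, 2, 4, 3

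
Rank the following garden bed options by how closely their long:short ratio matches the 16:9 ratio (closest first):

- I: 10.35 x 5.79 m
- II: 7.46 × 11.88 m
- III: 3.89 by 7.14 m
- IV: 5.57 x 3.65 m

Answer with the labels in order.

I: 10.35/5.79 ≈ 1.788 → |1.788 − 1.778| = 0.010
II: 11.88/7.46 ≈ 1.592 → |1.592 − 1.778| = 0.186
III: 7.14/3.89 ≈ 1.835 → |1.835 − 1.778| = 0.057
IV: 5.57/3.65 ≈ 1.526 → |1.526 − 1.778| = 0.252

I, III, II, IV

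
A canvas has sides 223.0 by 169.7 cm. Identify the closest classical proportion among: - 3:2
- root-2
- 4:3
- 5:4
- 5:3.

4:3

223.0/169.7 ≈ 1.314. Nearest candidates are 4:3 (1.333, off by 0.019) and 5:4 (1.250, off by 0.064).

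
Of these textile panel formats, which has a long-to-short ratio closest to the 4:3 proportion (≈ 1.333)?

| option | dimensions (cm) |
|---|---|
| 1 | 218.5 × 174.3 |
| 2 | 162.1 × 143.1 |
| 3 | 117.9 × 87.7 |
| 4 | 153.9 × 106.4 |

Target 4:3 ≈ 1.333.
1: 1.254 (Δ0.079)  2: 1.133 (Δ0.200)  3: 1.344 (Δ0.011)  4: 1.446 (Δ0.113)

3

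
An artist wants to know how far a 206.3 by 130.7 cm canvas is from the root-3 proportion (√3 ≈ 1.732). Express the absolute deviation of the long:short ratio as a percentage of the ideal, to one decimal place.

Ratio = 206.3 / 130.7 ≈ 1.5784.
Ideal root-3 ≈ 1.7321. |1.5784 − 1.7321| / 1.7321 ≈ 8.87% → 8.9%.

8.9%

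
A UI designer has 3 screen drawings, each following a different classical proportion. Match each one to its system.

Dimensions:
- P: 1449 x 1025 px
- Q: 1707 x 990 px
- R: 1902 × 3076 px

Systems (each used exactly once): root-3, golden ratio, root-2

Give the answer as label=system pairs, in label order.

P = 1449/1025 ≈ 1.414 → root-2 (1.414)
Q = 1707/990 ≈ 1.724 → root-3 (1.732)
R = 3076/1902 ≈ 1.617 → golden ratio (1.618)

P=root-2, Q=root-3, R=golden ratio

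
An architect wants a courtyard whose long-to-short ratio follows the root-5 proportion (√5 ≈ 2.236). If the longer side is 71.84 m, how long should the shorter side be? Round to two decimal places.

root-5 ≈ 2.23607.
Shorter side = 71.84 ÷ 2.23607 ≈ 32.1278 → 32.13 m.

32.13 m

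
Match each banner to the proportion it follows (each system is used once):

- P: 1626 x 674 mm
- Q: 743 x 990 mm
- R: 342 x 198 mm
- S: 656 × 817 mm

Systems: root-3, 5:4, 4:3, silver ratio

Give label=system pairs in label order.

P = 1626/674 ≈ 2.412 → silver ratio (2.414)
Q = 990/743 ≈ 1.332 → 4:3 (1.333)
R = 342/198 ≈ 1.727 → root-3 (1.732)
S = 817/656 ≈ 1.245 → 5:4 (1.250)

P=silver ratio, Q=4:3, R=root-3, S=5:4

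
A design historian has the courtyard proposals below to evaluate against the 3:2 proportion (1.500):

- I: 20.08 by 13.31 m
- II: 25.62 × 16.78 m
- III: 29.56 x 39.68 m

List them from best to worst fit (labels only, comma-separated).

I: 20.08/13.31 ≈ 1.509 → |1.509 − 1.500| = 0.009
II: 25.62/16.78 ≈ 1.527 → |1.527 − 1.500| = 0.027
III: 39.68/29.56 ≈ 1.342 → |1.342 − 1.500| = 0.158

I, II, III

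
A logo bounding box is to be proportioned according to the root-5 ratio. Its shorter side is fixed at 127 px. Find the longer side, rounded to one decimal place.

284.0 px

root-5 ≈ 2.23607.
Longer side = 127 × 2.23607 ≈ 283.981 → 284.0 px.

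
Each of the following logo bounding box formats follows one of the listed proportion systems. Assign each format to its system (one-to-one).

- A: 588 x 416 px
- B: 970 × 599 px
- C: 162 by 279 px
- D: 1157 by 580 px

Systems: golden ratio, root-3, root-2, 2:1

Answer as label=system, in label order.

Ratios: A ≈ 1.413; B ≈ 1.619; C ≈ 1.722; D ≈ 1.995.
Targets: golden ratio ≈ 1.618; root-3 ≈ 1.732; root-2 ≈ 1.414; 2:1 ≈ 2.000.

A=root-2, B=golden ratio, C=root-3, D=2:1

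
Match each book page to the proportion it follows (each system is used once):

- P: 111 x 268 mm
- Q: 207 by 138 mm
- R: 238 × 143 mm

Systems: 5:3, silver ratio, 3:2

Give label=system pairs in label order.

P = 268/111 ≈ 2.414 → silver ratio (2.414)
Q = 207/138 ≈ 1.500 → 3:2 (1.500)
R = 238/143 ≈ 1.664 → 5:3 (1.667)

P=silver ratio, Q=3:2, R=5:3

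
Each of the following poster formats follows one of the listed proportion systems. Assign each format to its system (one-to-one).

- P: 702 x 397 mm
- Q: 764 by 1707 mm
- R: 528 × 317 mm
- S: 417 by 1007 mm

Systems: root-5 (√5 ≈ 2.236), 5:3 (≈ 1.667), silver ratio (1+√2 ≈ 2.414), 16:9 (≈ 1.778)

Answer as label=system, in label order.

P=16:9, Q=root-5, R=5:3, S=silver ratio

Ratios: P ≈ 1.768; Q ≈ 2.234; R ≈ 1.666; S ≈ 2.415.
Targets: root-5 ≈ 2.236; 5:3 ≈ 1.667; silver ratio ≈ 2.414; 16:9 ≈ 1.778.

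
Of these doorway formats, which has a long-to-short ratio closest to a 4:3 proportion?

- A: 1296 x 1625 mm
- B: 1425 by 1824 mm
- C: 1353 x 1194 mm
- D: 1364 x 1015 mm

Target 4:3 ≈ 1.333.
A: 1.254 (Δ0.079)  B: 1.280 (Δ0.053)  C: 1.133 (Δ0.200)  D: 1.344 (Δ0.011)

D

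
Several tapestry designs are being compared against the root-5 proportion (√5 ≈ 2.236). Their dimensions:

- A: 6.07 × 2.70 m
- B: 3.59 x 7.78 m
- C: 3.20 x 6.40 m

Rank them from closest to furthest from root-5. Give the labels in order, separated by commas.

A: 6.07/2.70 ≈ 2.248 → |2.248 − 2.236| = 0.012
B: 7.78/3.59 ≈ 2.167 → |2.167 − 2.236| = 0.069
C: 6.40/3.20 ≈ 2.000 → |2.000 − 2.236| = 0.236

A, B, C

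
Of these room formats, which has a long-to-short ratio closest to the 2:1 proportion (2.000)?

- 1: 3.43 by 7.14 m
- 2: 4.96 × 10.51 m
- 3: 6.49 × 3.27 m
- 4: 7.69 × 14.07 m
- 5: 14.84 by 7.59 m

Target 2:1 ≈ 2.000.
1: 2.082 (Δ0.082)  2: 2.119 (Δ0.119)  3: 1.985 (Δ0.015)  4: 1.830 (Δ0.170)  5: 1.955 (Δ0.045)

3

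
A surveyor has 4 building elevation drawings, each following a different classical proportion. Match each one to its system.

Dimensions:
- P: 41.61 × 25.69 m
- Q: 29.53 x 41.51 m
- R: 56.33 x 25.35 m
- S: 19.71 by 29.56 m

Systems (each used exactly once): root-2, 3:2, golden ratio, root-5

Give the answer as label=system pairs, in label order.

P = 41.61/25.69 ≈ 1.620 → golden ratio (1.618)
Q = 41.51/29.53 ≈ 1.406 → root-2 (1.414)
R = 56.33/25.35 ≈ 2.222 → root-5 (2.236)
S = 29.56/19.71 ≈ 1.500 → 3:2 (1.500)

P=golden ratio, Q=root-2, R=root-5, S=3:2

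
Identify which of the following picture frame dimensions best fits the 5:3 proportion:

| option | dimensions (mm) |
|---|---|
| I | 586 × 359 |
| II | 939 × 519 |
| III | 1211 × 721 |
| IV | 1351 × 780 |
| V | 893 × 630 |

Target 5:3 ≈ 1.667.
I: 1.632 (Δ0.035)  II: 1.809 (Δ0.142)  III: 1.680 (Δ0.013)  IV: 1.732 (Δ0.065)  V: 1.417 (Δ0.250)

III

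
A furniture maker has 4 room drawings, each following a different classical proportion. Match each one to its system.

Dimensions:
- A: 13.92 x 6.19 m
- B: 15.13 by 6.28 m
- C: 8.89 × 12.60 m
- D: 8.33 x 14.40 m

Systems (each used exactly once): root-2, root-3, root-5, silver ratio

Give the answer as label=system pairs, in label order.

Ratios: A ≈ 2.249; B ≈ 2.409; C ≈ 1.417; D ≈ 1.729.
Targets: root-2 ≈ 1.414; root-3 ≈ 1.732; root-5 ≈ 2.236; silver ratio ≈ 2.414.

A=root-5, B=silver ratio, C=root-2, D=root-3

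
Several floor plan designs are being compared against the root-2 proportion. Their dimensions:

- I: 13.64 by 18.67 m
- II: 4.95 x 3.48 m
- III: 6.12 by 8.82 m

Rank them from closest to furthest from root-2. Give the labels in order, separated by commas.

II, III, I

I: 18.67/13.64 ≈ 1.369 → |1.369 − 1.414| = 0.045
II: 4.95/3.48 ≈ 1.422 → |1.422 − 1.414| = 0.008
III: 8.82/6.12 ≈ 1.441 → |1.441 − 1.414| = 0.027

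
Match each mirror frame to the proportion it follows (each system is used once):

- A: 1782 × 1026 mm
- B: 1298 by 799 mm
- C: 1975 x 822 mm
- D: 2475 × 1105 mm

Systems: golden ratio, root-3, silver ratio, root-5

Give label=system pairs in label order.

Ratios: A ≈ 1.737; B ≈ 1.625; C ≈ 2.403; D ≈ 2.240.
Targets: golden ratio ≈ 1.618; root-3 ≈ 1.732; silver ratio ≈ 2.414; root-5 ≈ 2.236.

A=root-3, B=golden ratio, C=silver ratio, D=root-5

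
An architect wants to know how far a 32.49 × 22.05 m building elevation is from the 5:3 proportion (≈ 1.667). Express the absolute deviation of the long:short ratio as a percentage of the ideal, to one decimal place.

11.6%

Ratio = 32.49 / 22.05 ≈ 1.4735.
Ideal 5:3 ≈ 1.6667. |1.4735 − 1.6667| / 1.6667 ≈ 11.59% → 11.6%.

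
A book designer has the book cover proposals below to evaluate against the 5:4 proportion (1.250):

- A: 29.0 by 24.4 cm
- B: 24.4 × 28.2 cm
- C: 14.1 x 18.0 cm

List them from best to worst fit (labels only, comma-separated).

Ratios: A = 29.0 / 24.4 ≈ 1.189; B = 28.2 / 24.4 ≈ 1.156; C = 18.0 / 14.1 ≈ 1.277.
|Δ from 1.250|: A 0.061; B 0.094; C 0.027.

C, A, B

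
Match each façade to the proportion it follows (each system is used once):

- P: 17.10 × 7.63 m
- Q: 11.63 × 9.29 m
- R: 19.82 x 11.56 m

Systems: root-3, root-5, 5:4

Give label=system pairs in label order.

P=root-5, Q=5:4, R=root-3

Ratios: P ≈ 2.241; Q ≈ 1.252; R ≈ 1.715.
Targets: root-3 ≈ 1.732; root-5 ≈ 2.236; 5:4 ≈ 1.250.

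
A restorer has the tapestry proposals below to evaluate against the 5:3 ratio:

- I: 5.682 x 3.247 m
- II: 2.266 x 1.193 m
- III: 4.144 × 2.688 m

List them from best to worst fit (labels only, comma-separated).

Ratios: I = 5.682 / 3.247 ≈ 1.750; II = 2.266 / 1.193 ≈ 1.899; III = 4.144 / 2.688 ≈ 1.542.
|Δ from 1.667|: I 0.083; II 0.232; III 0.125.

I, III, II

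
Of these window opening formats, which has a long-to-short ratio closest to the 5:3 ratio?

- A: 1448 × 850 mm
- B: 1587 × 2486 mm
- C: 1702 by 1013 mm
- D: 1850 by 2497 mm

C

Target 5:3 ≈ 1.667.
A: 1.704 (Δ0.037)  B: 1.566 (Δ0.101)  C: 1.680 (Δ0.013)  D: 1.350 (Δ0.317)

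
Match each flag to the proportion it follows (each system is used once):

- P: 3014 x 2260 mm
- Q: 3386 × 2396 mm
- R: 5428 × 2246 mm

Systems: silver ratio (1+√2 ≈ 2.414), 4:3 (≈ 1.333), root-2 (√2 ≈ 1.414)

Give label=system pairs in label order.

P = 3014/2260 ≈ 1.334 → 4:3 (1.333)
Q = 3386/2396 ≈ 1.413 → root-2 (1.414)
R = 5428/2246 ≈ 2.417 → silver ratio (2.414)

P=4:3, Q=root-2, R=silver ratio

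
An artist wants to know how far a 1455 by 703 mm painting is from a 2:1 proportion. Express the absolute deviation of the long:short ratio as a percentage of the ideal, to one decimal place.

Ratio = 1455 / 703 ≈ 2.0697.
Ideal 2:1 = 2.0000. |2.0697 − 2.0000| / 2.0000 ≈ 3.49% → 3.5%.

3.5%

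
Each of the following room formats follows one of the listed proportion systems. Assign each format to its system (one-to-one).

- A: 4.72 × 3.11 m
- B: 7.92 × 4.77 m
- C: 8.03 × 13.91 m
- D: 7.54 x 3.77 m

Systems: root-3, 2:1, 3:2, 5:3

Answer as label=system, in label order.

A=3:2, B=5:3, C=root-3, D=2:1

Ratios: A ≈ 1.518; B ≈ 1.660; C ≈ 1.732; D ≈ 2.000.
Targets: root-3 ≈ 1.732; 2:1 ≈ 2.000; 3:2 ≈ 1.500; 5:3 ≈ 1.667.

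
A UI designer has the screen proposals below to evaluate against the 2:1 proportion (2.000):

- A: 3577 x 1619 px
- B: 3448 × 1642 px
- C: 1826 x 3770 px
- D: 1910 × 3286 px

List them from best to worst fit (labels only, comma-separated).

C, B, A, D

A: 3577/1619 ≈ 2.209 → |2.209 − 2.000| = 0.209
B: 3448/1642 ≈ 2.100 → |2.100 − 2.000| = 0.100
C: 3770/1826 ≈ 2.065 → |2.065 − 2.000| = 0.065
D: 3286/1910 ≈ 1.720 → |1.720 − 2.000| = 0.280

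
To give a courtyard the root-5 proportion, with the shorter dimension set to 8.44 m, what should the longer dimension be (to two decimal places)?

root-5 ≈ 2.23607.
Longer side = 8.44 × 2.23607 ≈ 18.8724 → 18.87 m.

18.87 m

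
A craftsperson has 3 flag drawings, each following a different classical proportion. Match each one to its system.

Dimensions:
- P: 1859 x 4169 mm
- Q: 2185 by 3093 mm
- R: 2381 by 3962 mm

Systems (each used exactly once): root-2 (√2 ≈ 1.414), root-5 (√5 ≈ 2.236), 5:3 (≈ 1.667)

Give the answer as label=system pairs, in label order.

P = 4169/1859 ≈ 2.243 → root-5 (2.236)
Q = 3093/2185 ≈ 1.416 → root-2 (1.414)
R = 3962/2381 ≈ 1.664 → 5:3 (1.667)

P=root-5, Q=root-2, R=5:3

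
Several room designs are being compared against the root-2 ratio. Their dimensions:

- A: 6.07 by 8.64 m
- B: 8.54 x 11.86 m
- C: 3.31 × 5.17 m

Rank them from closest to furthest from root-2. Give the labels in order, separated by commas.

Ratios: A = 8.64 / 6.07 ≈ 1.423; B = 11.86 / 8.54 ≈ 1.389; C = 5.17 / 3.31 ≈ 1.562.
|Δ from 1.414|: A 0.009; B 0.025; C 0.148.

A, B, C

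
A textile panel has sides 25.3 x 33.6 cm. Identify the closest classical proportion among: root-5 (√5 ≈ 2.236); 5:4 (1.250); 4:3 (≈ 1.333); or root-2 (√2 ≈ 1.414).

4:3

Ratio = 33.6 / 25.3 ≈ 1.328.
Distances: root-5 2.236 (Δ 0.908); 5:4 1.250 (Δ 0.078); 4:3 1.333 (Δ 0.005); root-2 1.414 (Δ 0.086).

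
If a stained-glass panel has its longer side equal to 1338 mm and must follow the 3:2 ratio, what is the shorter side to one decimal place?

3:2 = 1.50000.
Shorter side = 1338 ÷ 1.50000 ≈ 892.000 → 892.0 mm.

892.0 mm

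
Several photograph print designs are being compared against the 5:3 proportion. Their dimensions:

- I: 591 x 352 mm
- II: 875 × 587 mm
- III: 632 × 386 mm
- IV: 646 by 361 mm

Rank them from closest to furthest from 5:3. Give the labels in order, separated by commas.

Ratios: I = 591 / 352 ≈ 1.679; II = 875 / 587 ≈ 1.491; III = 632 / 386 ≈ 1.637; IV = 646 / 361 ≈ 1.789.
|Δ from 1.667|: I 0.012; II 0.176; III 0.030; IV 0.122.

I, III, IV, II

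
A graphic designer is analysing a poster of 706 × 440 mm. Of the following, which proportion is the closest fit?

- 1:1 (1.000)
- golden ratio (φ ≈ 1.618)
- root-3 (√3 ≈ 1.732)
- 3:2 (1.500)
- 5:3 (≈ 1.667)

golden ratio

706/440 ≈ 1.605. Nearest candidates are golden ratio (1.618, off by 0.013) and 5:3 (1.667, off by 0.062).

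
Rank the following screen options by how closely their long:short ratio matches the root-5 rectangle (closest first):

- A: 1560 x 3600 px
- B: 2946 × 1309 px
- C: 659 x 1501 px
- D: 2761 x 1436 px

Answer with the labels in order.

B, C, A, D

A: 3600/1560 ≈ 2.308 → |2.308 − 2.236| = 0.072
B: 2946/1309 ≈ 2.251 → |2.251 − 2.236| = 0.015
C: 1501/659 ≈ 2.278 → |2.278 − 2.236| = 0.042
D: 2761/1436 ≈ 1.923 → |1.923 − 2.236| = 0.313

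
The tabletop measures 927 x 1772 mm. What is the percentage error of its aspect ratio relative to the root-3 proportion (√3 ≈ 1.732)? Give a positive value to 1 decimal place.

10.4%

Ratio = 1772 / 927 ≈ 1.9115.
Ideal root-3 ≈ 1.7321. |1.9115 − 1.7321| / 1.7321 ≈ 10.36% → 10.4%.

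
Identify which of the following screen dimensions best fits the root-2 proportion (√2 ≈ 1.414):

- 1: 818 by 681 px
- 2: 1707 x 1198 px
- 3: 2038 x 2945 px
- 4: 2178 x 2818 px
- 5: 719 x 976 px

2

Ratios (long/short): 1 ≈ 1.201; 2 ≈ 1.425; 3 ≈ 1.445; 4 ≈ 1.294; 5 ≈ 1.357.
root-2 ≈ 1.414; option 2 is nearest (Δ 0.011).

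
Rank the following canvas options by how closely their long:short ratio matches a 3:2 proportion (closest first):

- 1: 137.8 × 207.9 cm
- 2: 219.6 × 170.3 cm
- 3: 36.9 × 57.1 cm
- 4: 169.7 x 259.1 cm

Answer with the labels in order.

1: 207.9/137.8 ≈ 1.509 → |1.509 − 1.500| = 0.009
2: 219.6/170.3 ≈ 1.289 → |1.289 − 1.500| = 0.211
3: 57.1/36.9 ≈ 1.547 → |1.547 − 1.500| = 0.047
4: 259.1/169.7 ≈ 1.527 → |1.527 − 1.500| = 0.027

1, 4, 3, 2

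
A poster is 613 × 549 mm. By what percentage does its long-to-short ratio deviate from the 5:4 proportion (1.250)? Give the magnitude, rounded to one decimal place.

10.7%

Ratio = 613 / 549 ≈ 1.1166.
Ideal 5:4 = 1.2500. |1.1166 − 1.2500| / 1.2500 ≈ 10.67% → 10.7%.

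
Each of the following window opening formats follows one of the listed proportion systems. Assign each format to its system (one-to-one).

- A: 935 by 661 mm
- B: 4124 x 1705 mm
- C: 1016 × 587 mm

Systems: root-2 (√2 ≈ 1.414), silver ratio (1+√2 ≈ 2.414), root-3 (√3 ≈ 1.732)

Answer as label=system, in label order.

A=root-2, B=silver ratio, C=root-3

Ratios: A ≈ 1.415; B ≈ 2.419; C ≈ 1.731.
Targets: root-2 ≈ 1.414; silver ratio ≈ 2.414; root-3 ≈ 1.732.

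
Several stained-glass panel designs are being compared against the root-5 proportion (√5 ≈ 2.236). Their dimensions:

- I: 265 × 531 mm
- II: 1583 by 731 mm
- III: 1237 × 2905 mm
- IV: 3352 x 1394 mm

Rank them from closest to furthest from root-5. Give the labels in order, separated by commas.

II, III, IV, I

I: 531/265 ≈ 2.004 → |2.004 − 2.236| = 0.232
II: 1583/731 ≈ 2.166 → |2.166 − 2.236| = 0.070
III: 2905/1237 ≈ 2.348 → |2.348 − 2.236| = 0.112
IV: 3352/1394 ≈ 2.405 → |2.405 − 2.236| = 0.169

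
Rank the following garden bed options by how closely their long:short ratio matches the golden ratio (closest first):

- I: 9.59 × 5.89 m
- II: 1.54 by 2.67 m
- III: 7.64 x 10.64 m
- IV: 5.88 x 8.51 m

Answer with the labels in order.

Ratios: I = 9.59 / 5.89 ≈ 1.628; II = 2.67 / 1.54 ≈ 1.734; III = 10.64 / 7.64 ≈ 1.393; IV = 8.51 / 5.88 ≈ 1.447.
|Δ from 1.618|: I 0.010; II 0.116; III 0.225; IV 0.171.

I, II, IV, III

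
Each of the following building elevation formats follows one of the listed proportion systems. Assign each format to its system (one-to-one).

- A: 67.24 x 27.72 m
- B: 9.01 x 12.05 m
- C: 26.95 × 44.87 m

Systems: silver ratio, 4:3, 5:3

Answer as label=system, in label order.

Ratios: A ≈ 2.426; B ≈ 1.337; C ≈ 1.665.
Targets: silver ratio ≈ 2.414; 4:3 ≈ 1.333; 5:3 ≈ 1.667.

A=silver ratio, B=4:3, C=5:3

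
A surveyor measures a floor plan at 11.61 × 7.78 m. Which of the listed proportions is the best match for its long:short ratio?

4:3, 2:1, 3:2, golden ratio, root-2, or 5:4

11.61/7.78 ≈ 1.492. Nearest candidates are 3:2 (1.500, off by 0.008) and root-2 (1.414, off by 0.078).

3:2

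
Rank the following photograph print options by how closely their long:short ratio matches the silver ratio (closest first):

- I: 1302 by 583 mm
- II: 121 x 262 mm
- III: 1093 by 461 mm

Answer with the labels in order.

III, I, II

Ratios: I = 1302 / 583 ≈ 2.233; II = 262 / 121 ≈ 2.165; III = 1093 / 461 ≈ 2.371.
|Δ from 2.414|: I 0.181; II 0.249; III 0.043.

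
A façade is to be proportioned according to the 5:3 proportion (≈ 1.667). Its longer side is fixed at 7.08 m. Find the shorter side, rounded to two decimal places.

5:3 ≈ 1.66667.
Shorter side = 7.08 ÷ 1.66667 ≈ 4.2480 → 4.25 m.

4.25 m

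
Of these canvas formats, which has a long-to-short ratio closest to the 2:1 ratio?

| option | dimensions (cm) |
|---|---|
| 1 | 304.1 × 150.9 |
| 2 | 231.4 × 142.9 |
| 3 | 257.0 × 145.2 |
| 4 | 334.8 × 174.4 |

Target 2:1 ≈ 2.000.
1: 2.015 (Δ0.015)  2: 1.619 (Δ0.381)  3: 1.770 (Δ0.230)  4: 1.920 (Δ0.080)

1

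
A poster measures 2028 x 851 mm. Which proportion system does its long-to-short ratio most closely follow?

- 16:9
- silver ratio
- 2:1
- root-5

2028/851 ≈ 2.383. Nearest candidates are silver ratio (2.414, off by 0.031) and root-5 (2.236, off by 0.147).

silver ratio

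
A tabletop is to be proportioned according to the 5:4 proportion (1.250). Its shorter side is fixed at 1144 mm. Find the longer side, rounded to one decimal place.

5:4 = 1.25000.
Longer side = 1144 × 1.25000 ≈ 1430.000 → 1430.0 mm.

1430.0 mm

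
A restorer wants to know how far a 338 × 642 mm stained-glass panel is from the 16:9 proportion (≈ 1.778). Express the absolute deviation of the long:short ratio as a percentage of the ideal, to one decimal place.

6.8%

Ratio = 642 / 338 ≈ 1.8994.
Ideal 16:9 ≈ 1.7778. |1.8994 − 1.7778| / 1.7778 ≈ 6.84% → 6.8%.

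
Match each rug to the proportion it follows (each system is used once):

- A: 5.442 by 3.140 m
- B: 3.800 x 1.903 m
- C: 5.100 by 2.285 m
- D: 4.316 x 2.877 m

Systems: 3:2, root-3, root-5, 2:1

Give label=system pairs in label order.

A=root-3, B=2:1, C=root-5, D=3:2

A = 5.442/3.140 ≈ 1.733 → root-3 (1.732)
B = 3.800/1.903 ≈ 1.997 → 2:1 (2.000)
C = 5.100/2.285 ≈ 2.232 → root-5 (2.236)
D = 4.316/2.877 ≈ 1.500 → 3:2 (1.500)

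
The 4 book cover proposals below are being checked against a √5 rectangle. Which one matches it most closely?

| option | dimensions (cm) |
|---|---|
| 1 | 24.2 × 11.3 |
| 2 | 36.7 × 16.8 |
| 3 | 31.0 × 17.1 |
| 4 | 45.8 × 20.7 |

4

Ratios (long/short): 1 ≈ 2.142; 2 ≈ 2.185; 3 ≈ 1.813; 4 ≈ 2.213.
root-5 ≈ 2.236; option 4 is nearest (Δ 0.023).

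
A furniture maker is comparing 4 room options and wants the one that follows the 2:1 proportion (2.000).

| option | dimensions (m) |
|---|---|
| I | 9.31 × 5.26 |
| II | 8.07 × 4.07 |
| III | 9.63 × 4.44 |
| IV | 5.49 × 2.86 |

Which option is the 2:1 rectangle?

II

Ratios (long/short): I ≈ 1.770; II ≈ 1.983; III ≈ 2.169; IV ≈ 1.920.
2:1 ≈ 2.000; option II is nearest (Δ 0.017).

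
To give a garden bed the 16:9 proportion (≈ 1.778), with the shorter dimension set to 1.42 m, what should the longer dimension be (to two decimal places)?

2.52 m

16:9 ≈ 1.77778.
Longer side = 1.42 × 1.77778 ≈ 2.5244 → 2.52 m.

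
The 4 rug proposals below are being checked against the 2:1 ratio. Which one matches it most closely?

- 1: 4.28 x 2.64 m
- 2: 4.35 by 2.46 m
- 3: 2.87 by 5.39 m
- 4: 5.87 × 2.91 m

4

Target 2:1 ≈ 2.000.
1: 1.621 (Δ0.379)  2: 1.768 (Δ0.232)  3: 1.878 (Δ0.122)  4: 2.017 (Δ0.017)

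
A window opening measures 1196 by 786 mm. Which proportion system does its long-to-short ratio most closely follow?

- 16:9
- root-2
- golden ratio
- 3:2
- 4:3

3:2

Ratio = 1196 / 786 ≈ 1.522.
Distances: 16:9 1.778 (Δ 0.256); root-2 1.414 (Δ 0.108); golden ratio 1.618 (Δ 0.096); 3:2 1.500 (Δ 0.022); 4:3 1.333 (Δ 0.189).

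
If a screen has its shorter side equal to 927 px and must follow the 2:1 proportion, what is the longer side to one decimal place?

2:1 = 2.00000.
Longer side = 927 × 2.00000 ≈ 1854.000 → 1854.0 px.

1854.0 px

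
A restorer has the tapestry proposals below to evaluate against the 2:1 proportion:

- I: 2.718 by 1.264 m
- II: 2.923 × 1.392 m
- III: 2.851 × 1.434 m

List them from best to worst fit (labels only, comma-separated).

I: 2.718/1.264 ≈ 2.150 → |2.150 − 2.000| = 0.150
II: 2.923/1.392 ≈ 2.100 → |2.100 − 2.000| = 0.100
III: 2.851/1.434 ≈ 1.988 → |1.988 − 2.000| = 0.012

III, II, I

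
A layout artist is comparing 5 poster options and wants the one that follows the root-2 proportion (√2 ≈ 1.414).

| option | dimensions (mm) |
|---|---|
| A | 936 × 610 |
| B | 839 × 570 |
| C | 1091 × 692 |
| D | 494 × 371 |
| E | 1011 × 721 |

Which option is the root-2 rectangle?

Ratios (long/short): A ≈ 1.534; B ≈ 1.472; C ≈ 1.577; D ≈ 1.332; E ≈ 1.402.
root-2 ≈ 1.414; option E is nearest (Δ 0.012).

E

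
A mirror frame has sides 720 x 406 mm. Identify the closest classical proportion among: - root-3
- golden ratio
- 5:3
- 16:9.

16:9

Ratio = 720 / 406 ≈ 1.773.
Distances: root-3 1.732 (Δ 0.041); golden ratio 1.618 (Δ 0.155); 5:3 1.667 (Δ 0.106); 16:9 1.778 (Δ 0.005).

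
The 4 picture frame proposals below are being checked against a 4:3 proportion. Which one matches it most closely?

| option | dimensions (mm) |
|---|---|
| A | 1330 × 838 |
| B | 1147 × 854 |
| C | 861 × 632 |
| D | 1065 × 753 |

B

Ratios (long/short): A ≈ 1.587; B ≈ 1.343; C ≈ 1.362; D ≈ 1.414.
4:3 ≈ 1.333; option B is nearest (Δ 0.010).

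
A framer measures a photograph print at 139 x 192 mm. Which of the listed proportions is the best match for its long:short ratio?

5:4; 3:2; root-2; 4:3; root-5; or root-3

root-2

Ratio = 192 / 139 ≈ 1.381.
Distances: 5:4 1.250 (Δ 0.131); 3:2 1.500 (Δ 0.119); root-2 1.414 (Δ 0.033); 4:3 1.333 (Δ 0.048); root-5 2.236 (Δ 0.855); root-3 1.732 (Δ 0.351).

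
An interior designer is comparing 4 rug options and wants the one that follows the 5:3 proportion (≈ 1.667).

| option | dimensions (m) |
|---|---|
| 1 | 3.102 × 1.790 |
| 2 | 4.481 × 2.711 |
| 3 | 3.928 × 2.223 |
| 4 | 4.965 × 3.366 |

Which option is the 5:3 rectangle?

Target 5:3 ≈ 1.667.
1: 1.733 (Δ0.066)  2: 1.653 (Δ0.014)  3: 1.767 (Δ0.100)  4: 1.475 (Δ0.192)

2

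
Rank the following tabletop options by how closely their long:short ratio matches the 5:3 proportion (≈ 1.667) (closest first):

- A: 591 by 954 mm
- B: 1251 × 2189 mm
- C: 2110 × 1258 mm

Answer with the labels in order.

Ratios: A = 954 / 591 ≈ 1.614; B = 2189 / 1251 ≈ 1.750; C = 2110 / 1258 ≈ 1.677.
|Δ from 1.667|: A 0.053; B 0.083; C 0.010.

C, A, B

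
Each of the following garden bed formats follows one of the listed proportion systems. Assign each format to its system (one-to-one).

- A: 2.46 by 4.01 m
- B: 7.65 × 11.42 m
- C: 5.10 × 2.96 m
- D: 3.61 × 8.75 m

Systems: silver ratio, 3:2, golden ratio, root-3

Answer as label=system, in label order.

Ratios: A ≈ 1.630; B ≈ 1.493; C ≈ 1.723; D ≈ 2.424.
Targets: silver ratio ≈ 2.414; 3:2 ≈ 1.500; golden ratio ≈ 1.618; root-3 ≈ 1.732.

A=golden ratio, B=3:2, C=root-3, D=silver ratio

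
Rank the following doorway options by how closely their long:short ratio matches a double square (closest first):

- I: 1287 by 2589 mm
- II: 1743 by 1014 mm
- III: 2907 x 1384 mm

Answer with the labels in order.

I, III, II

I: 2589/1287 ≈ 2.012 → |2.012 − 2.000| = 0.012
II: 1743/1014 ≈ 1.719 → |1.719 − 2.000| = 0.281
III: 2907/1384 ≈ 2.100 → |2.100 − 2.000| = 0.100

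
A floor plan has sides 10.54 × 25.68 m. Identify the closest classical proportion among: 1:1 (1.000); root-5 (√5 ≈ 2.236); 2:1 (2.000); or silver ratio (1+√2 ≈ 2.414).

Ratio = 25.68 / 10.54 ≈ 2.436.
Distances: 1:1 1.000 (Δ 1.436); root-5 2.236 (Δ 0.200); 2:1 2.000 (Δ 0.436); silver ratio 2.414 (Δ 0.022).

silver ratio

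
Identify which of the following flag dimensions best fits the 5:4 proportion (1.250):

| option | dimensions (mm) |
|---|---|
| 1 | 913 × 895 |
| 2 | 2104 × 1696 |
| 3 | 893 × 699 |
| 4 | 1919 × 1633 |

Target 5:4 ≈ 1.250.
1: 1.020 (Δ0.230)  2: 1.241 (Δ0.009)  3: 1.278 (Δ0.028)  4: 1.175 (Δ0.075)

2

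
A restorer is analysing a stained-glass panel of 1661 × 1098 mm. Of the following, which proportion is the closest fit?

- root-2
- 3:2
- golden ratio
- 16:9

3:2

1661/1098 ≈ 1.513. Nearest candidates are 3:2 (1.500, off by 0.013) and root-2 (1.414, off by 0.099).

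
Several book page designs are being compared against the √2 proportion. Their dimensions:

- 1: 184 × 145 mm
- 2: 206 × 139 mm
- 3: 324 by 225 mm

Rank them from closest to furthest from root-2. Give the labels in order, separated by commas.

3, 2, 1

Ratios: 1 = 184 / 145 ≈ 1.269; 2 = 206 / 139 ≈ 1.482; 3 = 324 / 225 ≈ 1.440.
|Δ from 1.414|: 1 0.145; 2 0.068; 3 0.026.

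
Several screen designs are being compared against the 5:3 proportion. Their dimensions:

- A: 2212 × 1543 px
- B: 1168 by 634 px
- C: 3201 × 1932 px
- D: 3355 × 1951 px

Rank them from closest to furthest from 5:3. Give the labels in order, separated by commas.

A: 2212/1543 ≈ 1.434 → |1.434 − 1.667| = 0.233
B: 1168/634 ≈ 1.842 → |1.842 − 1.667| = 0.175
C: 3201/1932 ≈ 1.657 → |1.657 − 1.667| = 0.010
D: 3355/1951 ≈ 1.720 → |1.720 − 1.667| = 0.053

C, D, B, A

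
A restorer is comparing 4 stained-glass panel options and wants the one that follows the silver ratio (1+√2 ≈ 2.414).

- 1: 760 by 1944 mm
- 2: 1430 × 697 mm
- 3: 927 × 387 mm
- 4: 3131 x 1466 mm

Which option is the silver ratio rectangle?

Ratios (long/short): 1 ≈ 2.558; 2 ≈ 2.052; 3 ≈ 2.395; 4 ≈ 2.136.
silver ratio ≈ 2.414; option 3 is nearest (Δ 0.019).

3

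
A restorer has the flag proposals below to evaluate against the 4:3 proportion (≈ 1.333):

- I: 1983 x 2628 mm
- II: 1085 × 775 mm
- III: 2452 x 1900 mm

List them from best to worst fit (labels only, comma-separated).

Ratios: I = 2628 / 1983 ≈ 1.325; II = 1085 / 775 ≈ 1.400; III = 2452 / 1900 ≈ 1.291.
|Δ from 1.333|: I 0.008; II 0.067; III 0.042.

I, III, II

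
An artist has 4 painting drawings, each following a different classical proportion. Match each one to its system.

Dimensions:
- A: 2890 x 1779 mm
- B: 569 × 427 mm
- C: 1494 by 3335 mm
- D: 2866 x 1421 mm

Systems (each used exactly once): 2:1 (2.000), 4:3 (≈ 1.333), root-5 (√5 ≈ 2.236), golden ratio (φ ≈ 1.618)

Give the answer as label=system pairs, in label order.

A=golden ratio, B=4:3, C=root-5, D=2:1

A = 2890/1779 ≈ 1.625 → golden ratio (1.618)
B = 569/427 ≈ 1.333 → 4:3 (1.333)
C = 3335/1494 ≈ 2.232 → root-5 (2.236)
D = 2866/1421 ≈ 2.017 → 2:1 (2.000)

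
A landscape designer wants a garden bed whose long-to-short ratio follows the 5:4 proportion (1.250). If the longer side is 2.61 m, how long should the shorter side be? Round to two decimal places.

2.09 m

5:4 = 1.25000.
Shorter side = 2.61 ÷ 1.25000 ≈ 2.0880 → 2.09 m.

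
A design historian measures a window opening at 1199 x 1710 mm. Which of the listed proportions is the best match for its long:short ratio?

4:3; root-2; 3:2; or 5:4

root-2

1710/1199 ≈ 1.426. Nearest candidates are root-2 (1.414, off by 0.012) and 3:2 (1.500, off by 0.074).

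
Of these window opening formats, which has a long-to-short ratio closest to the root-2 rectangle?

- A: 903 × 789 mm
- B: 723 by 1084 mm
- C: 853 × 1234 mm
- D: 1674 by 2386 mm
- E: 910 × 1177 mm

D

Ratios (long/short): A ≈ 1.144; B ≈ 1.499; C ≈ 1.447; D ≈ 1.425; E ≈ 1.293.
root-2 ≈ 1.414; option D is nearest (Δ 0.011).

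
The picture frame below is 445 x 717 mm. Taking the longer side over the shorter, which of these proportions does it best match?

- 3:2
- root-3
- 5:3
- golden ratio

Ratio = 717 / 445 ≈ 1.611.
Distances: 3:2 1.500 (Δ 0.111); root-3 1.732 (Δ 0.121); 5:3 1.667 (Δ 0.056); golden ratio 1.618 (Δ 0.007).

golden ratio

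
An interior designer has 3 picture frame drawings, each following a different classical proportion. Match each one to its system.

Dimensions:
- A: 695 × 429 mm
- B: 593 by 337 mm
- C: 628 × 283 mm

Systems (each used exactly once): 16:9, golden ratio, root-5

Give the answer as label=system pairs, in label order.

A=golden ratio, B=16:9, C=root-5

A = 695/429 ≈ 1.620 → golden ratio (1.618)
B = 593/337 ≈ 1.760 → 16:9 (1.778)
C = 628/283 ≈ 2.219 → root-5 (2.236)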